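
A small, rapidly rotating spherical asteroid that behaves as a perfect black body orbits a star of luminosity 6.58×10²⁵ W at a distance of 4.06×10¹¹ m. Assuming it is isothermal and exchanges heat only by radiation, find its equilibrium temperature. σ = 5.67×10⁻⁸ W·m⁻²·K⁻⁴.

T ≈ 109 K

First find the stellar flux at distance d: S = L/(4πd²) = 6.58×10²⁵/(4π·(4.06×10¹¹)²) = 31.77 W/m².
For an isothermal sphere, absorbed (1−a)S·πr² = emitted σ·4πr²·T⁴, so T⁴ = (1−a)S/(4σ).
T⁴ = 1.00·31.77/(4·5.67×10⁻⁸) = 1.401×10⁸ K⁴.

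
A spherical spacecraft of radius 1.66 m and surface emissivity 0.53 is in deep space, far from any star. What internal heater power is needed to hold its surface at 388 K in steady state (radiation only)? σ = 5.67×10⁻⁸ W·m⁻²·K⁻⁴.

P ≈ 23600 W

P = εσ·4πr²·T⁴.
4πr² = 34.63 m²; T⁴ = 2.266×10¹⁰ K⁴.
P = 0.53·5.67×10⁻⁸·34.63·2.266×10¹⁰.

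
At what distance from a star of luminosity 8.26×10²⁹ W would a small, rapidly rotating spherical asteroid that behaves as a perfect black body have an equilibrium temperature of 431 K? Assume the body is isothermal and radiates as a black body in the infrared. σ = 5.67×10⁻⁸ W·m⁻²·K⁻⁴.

d ≈ 2.90×10¹² m

For an isothermal black-emitting sphere, (1−a)S·πr² = σ·4πr²·T⁴ ⇒ S = 4σT⁴/(1−a).
S = 4·5.67×10⁻⁸·(431)⁴/1.00 = 7826 W/m².
Flux falls as S = L/(4πd²), so d = √(L/(4πS)) = √(8.26×10²⁹/(4π·7826)).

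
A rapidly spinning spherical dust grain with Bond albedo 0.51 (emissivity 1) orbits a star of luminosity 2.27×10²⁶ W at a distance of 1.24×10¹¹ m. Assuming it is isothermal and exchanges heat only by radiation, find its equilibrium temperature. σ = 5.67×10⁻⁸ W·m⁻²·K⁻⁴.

T ≈ 224 K

First find the stellar flux at distance d: S = L/(4πd²) = 2.27×10²⁶/(4π·(1.24×10¹¹)²) = 1175 W/m².
For an isothermal sphere, absorbed (1−a)S·πr² = emitted σ·4πr²·T⁴, so T⁴ = (1−a)S/(4σ).
T⁴ = 0.490·1175/(4·5.67×10⁻⁸) = 2.538×10⁹ K⁴.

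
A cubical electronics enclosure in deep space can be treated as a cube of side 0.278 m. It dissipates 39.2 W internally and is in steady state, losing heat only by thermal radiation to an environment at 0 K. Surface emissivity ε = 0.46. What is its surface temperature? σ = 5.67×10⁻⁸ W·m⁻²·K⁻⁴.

T ≈ 239 K

Steady state: internal power = radiated power, P = εσA T⁴.
Radiating area A = 6L² = 0.4637 m².
T⁴ = P/(εσA) = 39.2/(0.46·5.67×10⁻⁸·0.4637) = 3.241×10⁹ K⁴.
T = (3.241×10⁹)^(1/4).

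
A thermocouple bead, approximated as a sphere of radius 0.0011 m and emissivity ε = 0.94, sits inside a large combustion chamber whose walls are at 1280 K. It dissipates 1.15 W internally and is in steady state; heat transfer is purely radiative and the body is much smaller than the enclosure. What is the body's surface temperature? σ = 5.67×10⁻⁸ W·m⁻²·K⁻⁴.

For a small grey body in a large enclosure, net radiated power = εσA(T⁴ − T_w⁴).
Steady state: P = εσA(T⁴ − T_w⁴) with A = 4πr² = 1.521×10⁻⁵ m².
T⁴ = P/(εσA) + T_w⁴ = 1.15/(0.94·5.67×10⁻⁸·1.521×10⁻⁵) + (1280)⁴
    = 1.419×10¹² + 2.684×10¹² = 4.103×10¹² K⁴.

T ≈ 1420 K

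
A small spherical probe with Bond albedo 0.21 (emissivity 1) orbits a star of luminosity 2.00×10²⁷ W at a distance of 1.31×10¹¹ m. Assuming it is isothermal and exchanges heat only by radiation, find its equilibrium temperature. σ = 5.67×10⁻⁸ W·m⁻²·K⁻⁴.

First find the stellar flux at distance d: S = L/(4πd²) = 2.00×10²⁷/(4π·(1.31×10¹¹)²) = 9274 W/m².
For an isothermal sphere, absorbed (1−a)S·πr² = emitted σ·4πr²·T⁴, so T⁴ = (1−a)S/(4σ).
T⁴ = 0.790·9274/(4·5.67×10⁻⁸) = 3.230×10¹⁰ K⁴.

T ≈ 424 K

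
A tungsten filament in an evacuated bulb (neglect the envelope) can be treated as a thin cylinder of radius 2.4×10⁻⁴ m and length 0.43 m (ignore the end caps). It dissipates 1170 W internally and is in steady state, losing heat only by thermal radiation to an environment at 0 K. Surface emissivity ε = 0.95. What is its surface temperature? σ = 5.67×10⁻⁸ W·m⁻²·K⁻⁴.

T ≈ 2410 K

Steady state: internal power = radiated power, P = εσA T⁴.
Radiating area A = 2πrL = 6.484×10⁻⁴ m².
T⁴ = P/(εσA) = 1170/(0.95·5.67×10⁻⁸·6.484×10⁻⁴) = 3.350×10¹³ K⁴.
T = (3.350×10¹³)^(1/4).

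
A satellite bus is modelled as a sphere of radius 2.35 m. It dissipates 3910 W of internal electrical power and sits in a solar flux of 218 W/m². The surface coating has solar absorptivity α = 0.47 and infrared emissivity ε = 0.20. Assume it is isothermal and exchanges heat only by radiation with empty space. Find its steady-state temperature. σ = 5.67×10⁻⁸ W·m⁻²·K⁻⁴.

T ≈ 292 K

At steady state, absorbed solar power + internal power = radiated power.
Absorbed: α·S·A_cross = 0.47·218·17.35 = 1778 W (cross-section πr²).
Total input = 1778 + 3910 = 5688 W.
Radiated: εσ·A_surf·T⁴ with A_surf = 4πr² = 69.40 m².
T⁴ = 5688/(0.20·5.67×10⁻⁸·69.40) = 7.227×10⁹ K⁴.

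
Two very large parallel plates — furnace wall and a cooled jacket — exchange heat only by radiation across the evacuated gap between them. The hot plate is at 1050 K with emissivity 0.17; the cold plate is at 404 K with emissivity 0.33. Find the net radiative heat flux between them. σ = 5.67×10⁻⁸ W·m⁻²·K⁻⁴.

q ≈ 8520 W/m²

For two infinite grey parallel plates, q = σ(T₁⁴ − T₂⁴)/(1/ε₁ + 1/ε₂ − 1).
T₁⁴ − T₂⁴ = 1.216×10¹² − 2.664×10¹⁰ = 1.189×10¹² K⁴.
1/ε₁ + 1/ε₂ − 1 = 5.882 + 3.030 − 1 = 7.913.
q = 5.67×10⁻⁸ × 1.189×10¹² / 7.913.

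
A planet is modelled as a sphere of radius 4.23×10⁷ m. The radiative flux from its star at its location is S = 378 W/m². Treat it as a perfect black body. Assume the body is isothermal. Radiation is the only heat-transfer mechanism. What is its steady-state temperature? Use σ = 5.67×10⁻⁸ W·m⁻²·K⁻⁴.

At equilibrium, absorbed power = emitted power.
Absorbing cross-section = πr² = 5.621×10¹⁵ m²; emitting surface = 4πr² = 2.248×10¹⁶ m² (ratio 4).
S·A_cross = εσ·A_surf·T⁴  ⇒  T⁴ = S/(4σ).
T⁴ = 1.00·378/(4·5.67×10⁻⁸) = 1.667×10⁹ K⁴.
T = (1.667×10⁹)^(1/4).

T ≈ 202 K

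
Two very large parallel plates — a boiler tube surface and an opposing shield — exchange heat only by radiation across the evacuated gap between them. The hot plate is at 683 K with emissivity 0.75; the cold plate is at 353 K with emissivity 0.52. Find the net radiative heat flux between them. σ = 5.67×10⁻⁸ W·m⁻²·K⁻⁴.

For two infinite grey parallel plates, q = σ(T₁⁴ − T₂⁴)/(1/ε₁ + 1/ε₂ − 1).
T₁⁴ − T₂⁴ = 2.176×10¹¹ − 1.553×10¹⁰ = 2.021×10¹¹ K⁴.
1/ε₁ + 1/ε₂ − 1 = 1.333 + 1.923 − 1 = 2.256.
q = 5.67×10⁻⁸ × 2.021×10¹¹ / 2.256.

q ≈ 5080 W/m²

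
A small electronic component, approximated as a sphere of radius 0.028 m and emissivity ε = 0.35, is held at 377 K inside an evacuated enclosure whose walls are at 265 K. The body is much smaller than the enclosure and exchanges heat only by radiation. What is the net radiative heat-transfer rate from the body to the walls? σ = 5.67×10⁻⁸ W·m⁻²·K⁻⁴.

For a small grey body in a large enclosure: P_net = εσA(T_body⁴ − T_wall⁴).
A = 4πr² = 0.009852 m²; T_body⁴ − T_wall⁴ = 2.020×10¹⁰ − 4.932×10⁹ = 1.527×10¹⁰ K⁴.
|P_net| = 0.35·5.67×10⁻⁸·0.009852·1.527×10¹⁰.

P_net ≈ 2.99 W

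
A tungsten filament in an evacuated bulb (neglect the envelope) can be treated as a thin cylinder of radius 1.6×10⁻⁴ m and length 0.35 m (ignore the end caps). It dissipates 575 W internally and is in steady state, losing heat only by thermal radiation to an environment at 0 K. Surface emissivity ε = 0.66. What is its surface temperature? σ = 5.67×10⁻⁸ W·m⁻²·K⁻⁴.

Steady state: internal power = radiated power, P = εσA T⁴.
Radiating area A = 2πrL = 3.519×10⁻⁴ m².
T⁴ = P/(εσA) = 575/(0.66·5.67×10⁻⁸·3.519×10⁻⁴) = 4.367×10¹³ K⁴.
T = (4.367×10¹³)^(1/4).

T ≈ 2570 K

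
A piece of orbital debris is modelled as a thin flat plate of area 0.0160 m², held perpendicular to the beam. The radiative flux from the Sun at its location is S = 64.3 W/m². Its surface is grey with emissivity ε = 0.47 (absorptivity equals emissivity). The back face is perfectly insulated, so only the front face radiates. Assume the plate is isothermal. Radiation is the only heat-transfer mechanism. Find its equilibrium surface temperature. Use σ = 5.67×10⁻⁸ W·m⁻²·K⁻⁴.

T ≈ 184 K

At equilibrium, absorbed power = emitted power.
Absorbing cross-section = A = 0.01600 m²; emitting surface = A = 0.01600 m² (ratio 1).
εS·A_cross = εσ·A_surf·T⁴  ⇒  T⁴ = S/(1σ)   (ε cancels).
T⁴ = 64.3/(1·5.67×10⁻⁸) = 1.134×10⁹ K⁴.
T = (1.134×10⁹)^(1/4).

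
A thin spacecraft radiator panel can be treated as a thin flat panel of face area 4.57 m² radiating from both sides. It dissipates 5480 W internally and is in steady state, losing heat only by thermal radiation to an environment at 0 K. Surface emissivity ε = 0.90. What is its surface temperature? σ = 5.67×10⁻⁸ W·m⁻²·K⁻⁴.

Steady state: internal power = radiated power, P = εσA T⁴.
Radiating area A = 2·4.57 = 9.140 m².
T⁴ = P/(εσA) = 5480/(0.90·5.67×10⁻⁸·9.140) = 1.175×10¹⁰ K⁴.
T = (1.175×10¹⁰)^(1/4).

T ≈ 329 K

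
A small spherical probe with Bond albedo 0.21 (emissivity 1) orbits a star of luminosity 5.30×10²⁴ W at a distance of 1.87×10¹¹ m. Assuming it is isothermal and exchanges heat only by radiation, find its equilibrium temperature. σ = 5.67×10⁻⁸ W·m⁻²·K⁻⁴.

First find the stellar flux at distance d: S = L/(4πd²) = 5.30×10²⁴/(4π·(1.87×10¹¹)²) = 12.06 W/m².
For an isothermal sphere, absorbed (1−a)S·πr² = emitted σ·4πr²·T⁴, so T⁴ = (1−a)S/(4σ).
T⁴ = 0.790·12.06/(4·5.67×10⁻⁸) = 4.201×10⁷ K⁴.

T ≈ 80.5 K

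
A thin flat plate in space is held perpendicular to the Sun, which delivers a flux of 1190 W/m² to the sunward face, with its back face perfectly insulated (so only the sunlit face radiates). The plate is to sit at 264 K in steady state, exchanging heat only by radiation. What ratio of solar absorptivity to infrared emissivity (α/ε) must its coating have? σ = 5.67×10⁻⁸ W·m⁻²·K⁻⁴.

α/ε ≈ 0.231

Balance: αS·A = εσ·1A·T⁴ ⇒ α/ε = σT⁴/S.
α/ε = 5.67×10⁻⁸·(264)⁴/1190 = 5.67×10⁻⁸·4.858×10⁹/1190.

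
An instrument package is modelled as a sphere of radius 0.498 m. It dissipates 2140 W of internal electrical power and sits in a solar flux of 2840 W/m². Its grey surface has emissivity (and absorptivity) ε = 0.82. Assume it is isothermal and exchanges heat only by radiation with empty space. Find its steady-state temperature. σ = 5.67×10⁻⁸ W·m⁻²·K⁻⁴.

T ≈ 406 K

At steady state, absorbed solar power + internal power = radiated power.
Absorbed: α·S·A_cross = 0.82·2840·0.7791 = 1814 W (cross-section πr²).
Total input = 1814 + 2140 = 3954 W.
Radiated: εσ·A_surf·T⁴ with A_surf = 4πr² = 3.117 m².
T⁴ = 3954/(0.82·5.67×10⁻⁸·3.117) = 2.729×10¹⁰ K⁴.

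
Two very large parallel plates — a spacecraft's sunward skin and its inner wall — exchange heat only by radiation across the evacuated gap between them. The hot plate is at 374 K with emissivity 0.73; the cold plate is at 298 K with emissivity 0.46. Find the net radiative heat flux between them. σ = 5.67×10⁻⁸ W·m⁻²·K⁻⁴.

q ≈ 260 W/m²

For two infinite grey parallel plates, q = σ(T₁⁴ − T₂⁴)/(1/ε₁ + 1/ε₂ − 1).
T₁⁴ − T₂⁴ = 1.957×10¹⁰ − 7.886×10⁹ = 1.168×10¹⁰ K⁴.
1/ε₁ + 1/ε₂ − 1 = 1.370 + 2.174 − 1 = 2.544.
q = 5.67×10⁻⁸ × 1.168×10¹⁰ / 2.544.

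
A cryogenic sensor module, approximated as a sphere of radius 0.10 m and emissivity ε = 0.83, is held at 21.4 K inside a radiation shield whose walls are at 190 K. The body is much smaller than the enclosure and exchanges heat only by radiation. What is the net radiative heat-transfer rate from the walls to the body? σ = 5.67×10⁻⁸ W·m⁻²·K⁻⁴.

For a small grey body in a large enclosure: P_net = εσA(T_body⁴ − T_wall⁴).
A = 4πr² = 0.1257 m²; T_body⁴ − T_wall⁴ = 2.097×10⁵ − 1.303×10⁹ = -1.303×10⁹ K⁴.
|P_net| = 0.83·5.67×10⁻⁸·0.1257·1.303×10⁹.

P_net ≈ 7.71 W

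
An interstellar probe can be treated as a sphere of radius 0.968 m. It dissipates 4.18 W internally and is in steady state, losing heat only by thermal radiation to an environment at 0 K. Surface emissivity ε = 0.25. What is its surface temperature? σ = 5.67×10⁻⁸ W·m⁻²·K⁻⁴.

Steady state: internal power = radiated power, P = εσA T⁴.
Radiating area A = 4πr² = 11.77 m².
T⁴ = P/(εσA) = 4.18/(0.25·5.67×10⁻⁸·11.77) = 2.504×10⁷ K⁴.
T = (2.504×10⁷)^(1/4).

T ≈ 70.7 K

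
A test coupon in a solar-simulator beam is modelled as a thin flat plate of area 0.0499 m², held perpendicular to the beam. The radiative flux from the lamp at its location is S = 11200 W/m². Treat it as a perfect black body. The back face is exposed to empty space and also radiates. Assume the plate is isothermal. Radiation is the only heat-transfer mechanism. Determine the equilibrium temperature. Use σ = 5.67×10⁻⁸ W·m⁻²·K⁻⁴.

T ≈ 561 K

At equilibrium, absorbed power = emitted power.
Absorbing cross-section = A = 0.04990 m²; emitting surface = 2A = 0.09980 m² (ratio 2).
S·A_cross = εσ·A_surf·T⁴  ⇒  T⁴ = S/(2σ).
T⁴ = 1.00·11200/(2·5.67×10⁻⁸) = 9.877×10¹⁰ K⁴.
T = (9.877×10¹⁰)^(1/4).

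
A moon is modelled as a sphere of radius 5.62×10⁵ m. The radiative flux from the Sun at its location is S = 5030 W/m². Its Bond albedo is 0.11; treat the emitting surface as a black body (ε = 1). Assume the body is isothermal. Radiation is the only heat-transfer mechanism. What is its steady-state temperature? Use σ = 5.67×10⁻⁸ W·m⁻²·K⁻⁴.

T ≈ 375 K

At equilibrium, absorbed power = emitted power.
Absorbing cross-section = πr² = 9.923×10¹¹ m²; emitting surface = 4πr² = 3.969×10¹² m² (ratio 4).
(1−a)S·A_cross = εσ·A_surf·T⁴  ⇒  T⁴ = (1−a)S/(4σ).
T⁴ = 0.890·5030/(4·5.67×10⁻⁸) = 1.974×10¹⁰ K⁴.
T = (1.974×10¹⁰)^(1/4).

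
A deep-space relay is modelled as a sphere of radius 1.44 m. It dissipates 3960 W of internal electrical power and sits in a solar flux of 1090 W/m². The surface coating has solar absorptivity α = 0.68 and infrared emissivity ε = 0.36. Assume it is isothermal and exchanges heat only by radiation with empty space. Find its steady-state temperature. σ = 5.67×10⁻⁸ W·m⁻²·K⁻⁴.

At steady state, absorbed solar power + internal power = radiated power.
Absorbed: α·S·A_cross = 0.68·1090·6.514 = 4828 W (cross-section πr²).
Total input = 4828 + 3960 = 8788 W.
Radiated: εσ·A_surf·T⁴ with A_surf = 4πr² = 26.06 m².
T⁴ = 8788/(0.36·5.67×10⁻⁸·26.06) = 1.652×10¹⁰ K⁴.

T ≈ 359 K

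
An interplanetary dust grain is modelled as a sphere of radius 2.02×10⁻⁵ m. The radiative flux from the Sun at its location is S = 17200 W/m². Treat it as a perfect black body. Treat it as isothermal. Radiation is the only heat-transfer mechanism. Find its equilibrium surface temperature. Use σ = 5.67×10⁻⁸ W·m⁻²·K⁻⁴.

T ≈ 525 K

At equilibrium, absorbed power = emitted power.
Absorbing cross-section = πr² = 1.282×10⁻⁹ m²; emitting surface = 4πr² = 5.128×10⁻⁹ m² (ratio 4).
S·A_cross = εσ·A_surf·T⁴  ⇒  T⁴ = S/(4σ).
T⁴ = 1.00·17200/(4·5.67×10⁻⁸) = 7.584×10¹⁰ K⁴.
T = (7.584×10¹⁰)^(1/4).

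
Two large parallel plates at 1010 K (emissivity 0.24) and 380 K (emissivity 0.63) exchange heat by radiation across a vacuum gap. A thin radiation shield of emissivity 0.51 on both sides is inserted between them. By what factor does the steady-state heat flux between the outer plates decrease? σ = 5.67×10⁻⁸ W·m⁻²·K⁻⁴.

Without shield: q₀ = σΔ(T⁴)/(1/ε₁+1/ε₂−1) with denominator 4.754.
With shield the two gaps are in series; the resistances add: (1/ε₁+1/ε_s−1)+(1/ε_s+1/ε₂−1) = 5.127+2.548 = 7.676.
Heat-flux ratio q₀/q = 7.676/4.754.

factor ≈ 1.61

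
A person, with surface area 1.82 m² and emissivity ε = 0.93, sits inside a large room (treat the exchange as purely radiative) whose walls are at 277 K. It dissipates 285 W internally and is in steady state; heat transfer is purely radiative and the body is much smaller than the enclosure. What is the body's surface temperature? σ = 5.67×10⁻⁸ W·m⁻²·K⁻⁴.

T ≈ 307 K

For a small grey body in a large enclosure, net radiated power = εσA(T⁴ − T_w⁴).
Steady state: P = εσA(T⁴ − T_w⁴) with A = 1.82 m².
T⁴ = P/(εσA) + T_w⁴ = 285/(0.93·5.67×10⁻⁸·1.820) + (277)⁴
    = 2.970×10⁹ + 5.887×10⁹ = 8.857×10⁹ K⁴.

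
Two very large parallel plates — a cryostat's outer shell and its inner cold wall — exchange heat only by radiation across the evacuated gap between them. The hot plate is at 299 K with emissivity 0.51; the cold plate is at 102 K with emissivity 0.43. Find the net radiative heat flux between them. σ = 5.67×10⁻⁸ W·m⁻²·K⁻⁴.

q ≈ 136 W/m²

For two infinite grey parallel plates, q = σ(T₁⁴ − T₂⁴)/(1/ε₁ + 1/ε₂ − 1).
T₁⁴ − T₂⁴ = 7.993×10⁹ − 1.082×10⁸ = 7.884×10⁹ K⁴.
1/ε₁ + 1/ε₂ − 1 = 1.961 + 2.326 − 1 = 3.286.
q = 5.67×10⁻⁸ × 7.884×10⁹ / 3.286.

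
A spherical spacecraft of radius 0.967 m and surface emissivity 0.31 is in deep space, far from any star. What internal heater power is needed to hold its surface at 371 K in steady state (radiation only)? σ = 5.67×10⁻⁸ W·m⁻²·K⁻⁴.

P = εσ·4πr²·T⁴.
4πr² = 11.75 m²; T⁴ = 1.895×10¹⁰ K⁴.
P = 0.31·5.67×10⁻⁸·11.75·1.895×10¹⁰.

P ≈ 3910 W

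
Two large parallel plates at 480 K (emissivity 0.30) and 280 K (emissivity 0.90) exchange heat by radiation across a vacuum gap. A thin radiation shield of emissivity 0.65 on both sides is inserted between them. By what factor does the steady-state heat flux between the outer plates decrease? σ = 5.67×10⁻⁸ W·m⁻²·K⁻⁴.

factor ≈ 1.60

Without shield: q₀ = σΔ(T⁴)/(1/ε₁+1/ε₂−1) with denominator 3.444.
With shield the two gaps are in series; the resistances add: (1/ε₁+1/ε_s−1)+(1/ε_s+1/ε₂−1) = 3.872+1.650 = 5.521.
Heat-flux ratio q₀/q = 5.521/3.444.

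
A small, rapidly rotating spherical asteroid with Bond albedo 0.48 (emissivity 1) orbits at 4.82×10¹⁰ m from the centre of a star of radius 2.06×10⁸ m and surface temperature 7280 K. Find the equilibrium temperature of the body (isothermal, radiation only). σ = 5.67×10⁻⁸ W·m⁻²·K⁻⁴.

T ≈ 286 K

The star's surface emits σT_*⁴; at distance d the flux is S = σT_*⁴(R_*/d)².
S = 5.67×10⁻⁸·(7280)⁴·(2.06×10⁸/4.82×10¹⁰)² = 2909 W/m².
For an isothermal sphere T⁴ = (1−a)S/(4σ) = 6.670×10⁹ K⁴.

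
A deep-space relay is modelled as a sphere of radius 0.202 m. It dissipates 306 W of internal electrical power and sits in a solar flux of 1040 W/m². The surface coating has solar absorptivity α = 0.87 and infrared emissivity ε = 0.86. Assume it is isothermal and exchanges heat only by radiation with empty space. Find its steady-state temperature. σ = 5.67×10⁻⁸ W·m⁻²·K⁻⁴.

At steady state, absorbed solar power + internal power = radiated power.
Absorbed: α·S·A_cross = 0.87·1040·0.1282 = 116.0 W (cross-section πr²).
Total input = 116.0 + 306 = 422.0 W.
Radiated: εσ·A_surf·T⁴ with A_surf = 4πr² = 0.5128 m².
T⁴ = 422.0/(0.86·5.67×10⁻⁸·0.5128) = 1.688×10¹⁰ K⁴.

T ≈ 360 K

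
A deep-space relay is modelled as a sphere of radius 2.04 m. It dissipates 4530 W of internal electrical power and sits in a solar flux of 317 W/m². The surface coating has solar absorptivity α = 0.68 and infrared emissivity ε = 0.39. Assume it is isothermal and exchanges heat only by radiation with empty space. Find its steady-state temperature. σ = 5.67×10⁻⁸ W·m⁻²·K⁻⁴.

At steady state, absorbed solar power + internal power = radiated power.
Absorbed: α·S·A_cross = 0.68·317·13.07 = 2818 W (cross-section πr²).
Total input = 2818 + 4530 = 7348 W.
Radiated: εσ·A_surf·T⁴ with A_surf = 4πr² = 52.30 m².
T⁴ = 7348/(0.39·5.67×10⁻⁸·52.30) = 6.354×10⁹ K⁴.

T ≈ 282 K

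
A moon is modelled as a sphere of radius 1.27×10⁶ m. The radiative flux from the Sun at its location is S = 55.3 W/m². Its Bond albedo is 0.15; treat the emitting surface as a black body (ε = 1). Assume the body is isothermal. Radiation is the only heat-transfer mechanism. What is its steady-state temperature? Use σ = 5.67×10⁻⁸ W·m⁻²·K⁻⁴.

T ≈ 120 K

At equilibrium, absorbed power = emitted power.
Absorbing cross-section = πr² = 5.067×10¹² m²; emitting surface = 4πr² = 2.027×10¹³ m² (ratio 4).
(1−a)S·A_cross = εσ·A_surf·T⁴  ⇒  T⁴ = (1−a)S/(4σ).
T⁴ = 0.850·55.3/(4·5.67×10⁻⁸) = 2.073×10⁸ K⁴.
T = (2.073×10⁸)^(1/4).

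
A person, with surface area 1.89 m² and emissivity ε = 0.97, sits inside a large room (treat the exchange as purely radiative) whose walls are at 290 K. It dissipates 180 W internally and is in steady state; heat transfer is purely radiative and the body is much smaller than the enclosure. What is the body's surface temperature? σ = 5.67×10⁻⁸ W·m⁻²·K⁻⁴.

For a small grey body in a large enclosure, net radiated power = εσA(T⁴ − T_w⁴).
Steady state: P = εσA(T⁴ − T_w⁴) with A = 1.89 m².
T⁴ = P/(εσA) + T_w⁴ = 180/(0.97·5.67×10⁻⁸·1.890) + (290)⁴
    = 1.732×10⁹ + 7.073×10⁹ = 8.804×10⁹ K⁴.

T ≈ 306 K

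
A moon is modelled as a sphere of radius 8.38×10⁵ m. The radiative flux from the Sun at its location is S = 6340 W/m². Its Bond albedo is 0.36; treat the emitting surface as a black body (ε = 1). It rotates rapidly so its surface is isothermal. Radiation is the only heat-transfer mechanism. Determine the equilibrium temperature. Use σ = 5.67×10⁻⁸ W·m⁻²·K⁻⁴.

T ≈ 366 K

At equilibrium, absorbed power = emitted power.
Absorbing cross-section = πr² = 2.206×10¹² m²; emitting surface = 4πr² = 8.825×10¹² m² (ratio 4).
(1−a)S·A_cross = εσ·A_surf·T⁴  ⇒  T⁴ = (1−a)S/(4σ).
T⁴ = 0.640·6340/(4·5.67×10⁻⁸) = 1.789×10¹⁰ K⁴.
T = (1.789×10¹⁰)^(1/4).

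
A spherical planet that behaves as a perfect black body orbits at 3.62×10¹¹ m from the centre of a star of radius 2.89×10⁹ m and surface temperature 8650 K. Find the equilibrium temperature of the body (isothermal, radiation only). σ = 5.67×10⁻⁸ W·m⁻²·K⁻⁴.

T ≈ 547 K

The star's surface emits σT_*⁴; at distance d the flux is S = σT_*⁴(R_*/d)².
S = 5.67×10⁻⁸·(8650)⁴·(2.89×10⁹/3.62×10¹¹)² = 20230 W/m².
For an isothermal sphere T⁴ = (1−a)S/(4σ) = 8.920×10¹⁰ K⁴.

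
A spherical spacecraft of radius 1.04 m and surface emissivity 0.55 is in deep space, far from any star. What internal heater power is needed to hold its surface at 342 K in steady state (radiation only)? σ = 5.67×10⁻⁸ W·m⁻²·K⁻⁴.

P ≈ 5800 W

P = εσ·4πr²·T⁴.
4πr² = 13.59 m²; T⁴ = 1.368×10¹⁰ K⁴.
P = 0.55·5.67×10⁻⁸·13.59·1.368×10¹⁰.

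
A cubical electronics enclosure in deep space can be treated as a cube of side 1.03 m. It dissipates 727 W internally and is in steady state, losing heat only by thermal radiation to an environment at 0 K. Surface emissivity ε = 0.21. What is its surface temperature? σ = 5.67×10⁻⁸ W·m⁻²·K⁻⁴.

T ≈ 313 K

Steady state: internal power = radiated power, P = εσA T⁴.
Radiating area A = 6L² = 6.365 m².
T⁴ = P/(εσA) = 727/(0.21·5.67×10⁻⁸·6.365) = 9.592×10⁹ K⁴.
T = (9.592×10⁹)^(1/4).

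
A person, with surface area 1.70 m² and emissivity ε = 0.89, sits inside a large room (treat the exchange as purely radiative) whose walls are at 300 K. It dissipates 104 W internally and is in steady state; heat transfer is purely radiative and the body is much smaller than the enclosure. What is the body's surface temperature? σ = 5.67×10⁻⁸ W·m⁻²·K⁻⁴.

For a small grey body in a large enclosure, net radiated power = εσA(T⁴ − T_w⁴).
Steady state: P = εσA(T⁴ − T_w⁴) with A = 1.70 m².
T⁴ = P/(εσA) + T_w⁴ = 104/(0.89·5.67×10⁻⁸·1.700) + (300)⁴
    = 1.212×10⁹ + 8.100×10⁹ = 9.312×10⁹ K⁴.

T ≈ 311 K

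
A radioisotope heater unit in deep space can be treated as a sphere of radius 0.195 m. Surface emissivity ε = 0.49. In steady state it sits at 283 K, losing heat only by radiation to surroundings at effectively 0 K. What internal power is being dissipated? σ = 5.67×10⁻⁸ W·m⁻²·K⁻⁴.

Steady state: P = εσA T⁴.
A = 4πr² = 0.4778 m²; T⁴ = (283)⁴ = 6.414×10⁹ K⁴.
P = 0.49 × 5.67×10⁻⁸ × 0.4778 × 6.414×10⁹.

P ≈ 85.2 W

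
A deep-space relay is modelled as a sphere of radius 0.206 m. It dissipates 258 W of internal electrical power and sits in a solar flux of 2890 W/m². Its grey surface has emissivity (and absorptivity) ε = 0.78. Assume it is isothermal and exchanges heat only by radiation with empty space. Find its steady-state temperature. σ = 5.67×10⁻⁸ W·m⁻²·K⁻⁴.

T ≈ 392 K

At steady state, absorbed solar power + internal power = radiated power.
Absorbed: α·S·A_cross = 0.78·2890·0.1333 = 300.5 W (cross-section πr²).
Total input = 300.5 + 258 = 558.5 W.
Radiated: εσ·A_surf·T⁴ with A_surf = 4πr² = 0.5333 m².
T⁴ = 558.5/(0.78·5.67×10⁻⁸·0.5333) = 2.368×10¹⁰ K⁴.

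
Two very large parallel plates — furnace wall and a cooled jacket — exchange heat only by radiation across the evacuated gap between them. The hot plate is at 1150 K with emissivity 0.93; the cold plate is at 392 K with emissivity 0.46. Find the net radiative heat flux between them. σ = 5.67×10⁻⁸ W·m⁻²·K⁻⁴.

q ≈ 43500 W/m²

For two infinite grey parallel plates, q = σ(T₁⁴ − T₂⁴)/(1/ε₁ + 1/ε₂ − 1).
T₁⁴ − T₂⁴ = 1.749×10¹² − 2.361×10¹⁰ = 1.725×10¹² K⁴.
1/ε₁ + 1/ε₂ − 1 = 1.075 + 2.174 − 1 = 2.249.
q = 5.67×10⁻⁸ × 1.725×10¹² / 2.249.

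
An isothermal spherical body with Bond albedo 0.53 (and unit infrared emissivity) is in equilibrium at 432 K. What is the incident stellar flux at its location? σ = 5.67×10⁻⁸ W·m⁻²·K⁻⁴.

S ≈ 16800 W/m²

(1−a)S·πr² = σ·4πr²·T⁴ ⇒ S = 4σT⁴/(1−a).
S = 4·5.67×10⁻⁸·3.483×10¹⁰/0.470.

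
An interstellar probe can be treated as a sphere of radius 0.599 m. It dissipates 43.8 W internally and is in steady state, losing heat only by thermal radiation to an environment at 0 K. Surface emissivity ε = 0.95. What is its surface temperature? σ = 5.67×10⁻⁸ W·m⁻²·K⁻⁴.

T ≈ 116 K

Steady state: internal power = radiated power, P = εσA T⁴.
Radiating area A = 4πr² = 4.509 m².
T⁴ = P/(εσA) = 43.8/(0.95·5.67×10⁻⁸·4.509) = 1.803×10⁸ K⁴.
T = (1.803×10⁸)^(1/4).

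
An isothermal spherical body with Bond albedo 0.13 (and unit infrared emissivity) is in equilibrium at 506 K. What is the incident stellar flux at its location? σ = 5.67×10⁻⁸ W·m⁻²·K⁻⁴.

(1−a)S·πr² = σ·4πr²·T⁴ ⇒ S = 4σT⁴/(1−a).
S = 4·5.67×10⁻⁸·6.555×10¹⁰/0.870.

S ≈ 17100 W/m²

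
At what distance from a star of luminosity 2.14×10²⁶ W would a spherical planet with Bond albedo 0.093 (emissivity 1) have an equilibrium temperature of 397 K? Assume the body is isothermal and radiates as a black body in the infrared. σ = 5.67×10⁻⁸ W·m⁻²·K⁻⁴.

d ≈ 5.24×10¹⁰ m

For an isothermal black-emitting sphere, (1−a)S·πr² = σ·4πr²·T⁴ ⇒ S = 4σT⁴/(1−a).
S = 4·5.67×10⁻⁸·(397)⁴/0.907 = 6212 W/m².
Flux falls as S = L/(4πd²), so d = √(L/(4πS)) = √(2.14×10²⁶/(4π·6212)).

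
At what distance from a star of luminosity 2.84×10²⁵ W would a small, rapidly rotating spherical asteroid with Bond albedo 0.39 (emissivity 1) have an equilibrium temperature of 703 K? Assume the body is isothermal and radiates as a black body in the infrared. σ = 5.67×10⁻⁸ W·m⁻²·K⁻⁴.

For an isothermal black-emitting sphere, (1−a)S·πr² = σ·4πr²·T⁴ ⇒ S = 4σT⁴/(1−a).
S = 4·5.67×10⁻⁸·(703)⁴/0.610 = 90810 W/m².
Flux falls as S = L/(4πd²), so d = √(L/(4πS)) = √(2.84×10²⁵/(4π·90810)).

d ≈ 4.99×10⁹ m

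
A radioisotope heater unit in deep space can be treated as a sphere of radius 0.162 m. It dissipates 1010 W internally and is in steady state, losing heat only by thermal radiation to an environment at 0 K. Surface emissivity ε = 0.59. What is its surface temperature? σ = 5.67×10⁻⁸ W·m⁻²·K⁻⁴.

Steady state: internal power = radiated power, P = εσA T⁴.
Radiating area A = 4πr² = 0.3298 m².
T⁴ = P/(εσA) = 1010/(0.59·5.67×10⁻⁸·0.3298) = 9.155×10¹⁰ K⁴.
T = (9.155×10¹⁰)^(1/4).

T ≈ 550 K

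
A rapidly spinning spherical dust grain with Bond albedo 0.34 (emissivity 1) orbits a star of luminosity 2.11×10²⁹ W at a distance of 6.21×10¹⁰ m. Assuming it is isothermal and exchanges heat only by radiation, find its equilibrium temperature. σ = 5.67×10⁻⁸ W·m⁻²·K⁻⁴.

First find the stellar flux at distance d: S = L/(4πd²) = 2.11×10²⁹/(4π·(6.21×10¹⁰)²) = 4.354×10⁶ W/m².
For an isothermal sphere, absorbed (1−a)S·πr² = emitted σ·4πr²·T⁴, so T⁴ = (1−a)S/(4σ).
T⁴ = 0.660·4.354×10⁶/(4·5.67×10⁻⁸) = 1.267×10¹³ K⁴.

T ≈ 1890 K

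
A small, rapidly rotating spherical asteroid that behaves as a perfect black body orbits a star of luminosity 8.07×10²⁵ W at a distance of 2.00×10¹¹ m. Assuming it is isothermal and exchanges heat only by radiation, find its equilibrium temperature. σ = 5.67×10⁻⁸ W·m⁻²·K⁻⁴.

First find the stellar flux at distance d: S = L/(4πd²) = 8.07×10²⁵/(4π·(2.00×10¹¹)²) = 160.5 W/m².
For an isothermal sphere, absorbed (1−a)S·πr² = emitted σ·4πr²·T⁴, so T⁴ = (1−a)S/(4σ).
T⁴ = 1.00·160.5/(4·5.67×10⁻⁸) = 7.079×10⁸ K⁴.

T ≈ 163 K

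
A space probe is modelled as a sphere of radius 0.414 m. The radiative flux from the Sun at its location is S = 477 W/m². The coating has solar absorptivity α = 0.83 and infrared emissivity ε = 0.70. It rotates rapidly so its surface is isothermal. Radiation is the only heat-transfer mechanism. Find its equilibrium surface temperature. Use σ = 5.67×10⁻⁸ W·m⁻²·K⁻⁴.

T ≈ 223 K

At equilibrium, absorbed power = emitted power.
Absorbing cross-section = πr² = 0.5385 m²; emitting surface = 4πr² = 2.154 m² (ratio 4).
αS·A_cross = εσ·A_surf·T⁴  ⇒  T⁴ = αS/(ε·4σ).
T⁴ = 0.830·477/(0.70·4·5.67×10⁻⁸) = 2.494×10⁹ K⁴.
T = (2.494×10⁹)^(1/4).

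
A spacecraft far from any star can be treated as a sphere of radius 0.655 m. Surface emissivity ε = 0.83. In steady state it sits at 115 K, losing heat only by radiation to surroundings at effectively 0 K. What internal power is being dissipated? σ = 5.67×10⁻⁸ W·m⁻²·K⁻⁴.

P ≈ 44.4 W

Steady state: P = εσA T⁴.
A = 4πr² = 5.391 m²; T⁴ = (115)⁴ = 1.749×10⁸ K⁴.
P = 0.83 × 5.67×10⁻⁸ × 5.391 × 1.749×10⁸.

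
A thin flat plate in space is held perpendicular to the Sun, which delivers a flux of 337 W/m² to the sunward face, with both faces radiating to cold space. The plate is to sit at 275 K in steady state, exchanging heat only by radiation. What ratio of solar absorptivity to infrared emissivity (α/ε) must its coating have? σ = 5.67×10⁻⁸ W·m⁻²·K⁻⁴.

α/ε ≈ 1.92

Balance: αS·A = εσ·2A·T⁴ ⇒ α/ε = 2σT⁴/S.
α/ε = 2·5.67×10⁻⁸·(275)⁴/337 = 2·5.67×10⁻⁸·5.719×10⁹/337.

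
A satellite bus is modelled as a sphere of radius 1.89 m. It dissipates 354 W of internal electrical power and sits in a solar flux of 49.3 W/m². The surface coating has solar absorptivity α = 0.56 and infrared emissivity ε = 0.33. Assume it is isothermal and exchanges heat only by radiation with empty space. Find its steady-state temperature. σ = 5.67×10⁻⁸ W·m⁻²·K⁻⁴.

At steady state, absorbed solar power + internal power = radiated power.
Absorbed: α·S·A_cross = 0.56·49.3·11.22 = 309.8 W (cross-section πr²).
Total input = 309.8 + 354 = 663.8 W.
Radiated: εσ·A_surf·T⁴ with A_surf = 4πr² = 44.89 m².
T⁴ = 663.8/(0.33·5.67×10⁻⁸·44.89) = 7.903×10⁸ K⁴.

T ≈ 168 K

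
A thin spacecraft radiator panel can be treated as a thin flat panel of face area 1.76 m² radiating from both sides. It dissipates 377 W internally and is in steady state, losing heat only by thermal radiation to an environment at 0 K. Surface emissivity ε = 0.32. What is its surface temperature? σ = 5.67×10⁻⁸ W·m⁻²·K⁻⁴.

T ≈ 277 K

Steady state: internal power = radiated power, P = εσA T⁴.
Radiating area A = 2·1.76 = 3.520 m².
T⁴ = P/(εσA) = 377/(0.32·5.67×10⁻⁸·3.520) = 5.903×10⁹ K⁴.
T = (5.903×10⁹)^(1/4).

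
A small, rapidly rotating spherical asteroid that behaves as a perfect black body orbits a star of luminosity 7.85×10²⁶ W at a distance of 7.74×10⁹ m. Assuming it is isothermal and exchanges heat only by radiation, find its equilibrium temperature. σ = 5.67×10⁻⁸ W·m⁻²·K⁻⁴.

First find the stellar flux at distance d: S = L/(4πd²) = 7.85×10²⁶/(4π·(7.74×10⁹)²) = 1.043×10⁶ W/m².
For an isothermal sphere, absorbed (1−a)S·πr² = emitted σ·4πr²·T⁴, so T⁴ = (1−a)S/(4σ).
T⁴ = 1.00·1.043×10⁶/(4·5.67×10⁻⁸) = 4.598×10¹² K⁴.

T ≈ 1460 K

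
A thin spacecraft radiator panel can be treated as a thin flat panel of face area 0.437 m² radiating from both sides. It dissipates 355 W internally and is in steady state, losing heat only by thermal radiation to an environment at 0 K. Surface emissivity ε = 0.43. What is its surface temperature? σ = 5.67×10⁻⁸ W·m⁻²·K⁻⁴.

T ≈ 359 K

Steady state: internal power = radiated power, P = εσA T⁴.
Radiating area A = 2·0.437 = 0.8740 m².
T⁴ = P/(εσA) = 355/(0.43·5.67×10⁻⁸·0.8740) = 1.666×10¹⁰ K⁴.
T = (1.666×10¹⁰)^(1/4).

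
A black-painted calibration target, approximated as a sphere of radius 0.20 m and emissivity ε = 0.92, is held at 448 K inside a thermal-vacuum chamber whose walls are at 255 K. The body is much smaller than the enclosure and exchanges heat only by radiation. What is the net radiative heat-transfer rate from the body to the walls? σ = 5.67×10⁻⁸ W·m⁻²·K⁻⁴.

P_net ≈ 945 W

For a small grey body in a large enclosure: P_net = εσA(T_body⁴ − T_wall⁴).
A = 4πr² = 0.5027 m²; T_body⁴ − T_wall⁴ = 4.028×10¹⁰ − 4.228×10⁹ = 3.605×10¹⁰ K⁴.
|P_net| = 0.92·5.67×10⁻⁸·0.5027·3.605×10¹⁰.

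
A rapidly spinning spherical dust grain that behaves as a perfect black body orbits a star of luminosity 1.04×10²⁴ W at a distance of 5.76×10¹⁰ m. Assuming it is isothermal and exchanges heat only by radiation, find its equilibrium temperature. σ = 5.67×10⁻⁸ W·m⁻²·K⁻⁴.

First find the stellar flux at distance d: S = L/(4πd²) = 1.04×10²⁴/(4π·(5.76×10¹⁰)²) = 24.94 W/m².
For an isothermal sphere, absorbed (1−a)S·πr² = emitted σ·4πr²·T⁴, so T⁴ = (1−a)S/(4σ).
T⁴ = 1.00·24.94/(4·5.67×10⁻⁸) = 1.100×10⁸ K⁴.

T ≈ 102 K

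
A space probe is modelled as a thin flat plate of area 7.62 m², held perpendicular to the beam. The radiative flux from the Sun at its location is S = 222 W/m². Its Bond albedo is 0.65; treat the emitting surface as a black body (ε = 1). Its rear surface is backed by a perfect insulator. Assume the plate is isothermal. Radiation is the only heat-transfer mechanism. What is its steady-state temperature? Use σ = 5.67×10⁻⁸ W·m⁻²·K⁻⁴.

T ≈ 192 K

At equilibrium, absorbed power = emitted power.
Absorbing cross-section = A = 7.620 m²; emitting surface = A = 7.620 m² (ratio 1).
(1−a)S·A_cross = εσ·A_surf·T⁴  ⇒  T⁴ = (1−a)S/(1σ).
T⁴ = 0.350·222/(1·5.67×10⁻⁸) = 1.370×10⁹ K⁴.
T = (1.370×10⁹)^(1/4).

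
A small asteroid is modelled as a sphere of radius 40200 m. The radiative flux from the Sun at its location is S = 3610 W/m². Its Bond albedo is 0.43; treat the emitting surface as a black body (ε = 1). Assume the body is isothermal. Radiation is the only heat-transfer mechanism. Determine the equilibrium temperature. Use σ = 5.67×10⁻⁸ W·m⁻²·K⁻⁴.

At equilibrium, absorbed power = emitted power.
Absorbing cross-section = πr² = 5.077×10⁹ m²; emitting surface = 4πr² = 2.031×10¹⁰ m² (ratio 4).
(1−a)S·A_cross = εσ·A_surf·T⁴  ⇒  T⁴ = (1−a)S/(4σ).
T⁴ = 0.570·3610/(4·5.67×10⁻⁸) = 9.073×10⁹ K⁴.
T = (9.073×10⁹)^(1/4).

T ≈ 309 K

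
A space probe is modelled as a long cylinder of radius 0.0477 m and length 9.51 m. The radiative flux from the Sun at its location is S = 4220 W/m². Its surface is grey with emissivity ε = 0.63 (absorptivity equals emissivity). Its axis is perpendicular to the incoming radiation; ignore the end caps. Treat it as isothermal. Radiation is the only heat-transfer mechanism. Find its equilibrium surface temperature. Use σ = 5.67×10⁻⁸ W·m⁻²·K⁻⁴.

At equilibrium, absorbed power = emitted power.
Absorbing cross-section = 2rL = 0.9073 m²; emitting surface = 2πrL = 2.850 m² (ratio π).
εS·A_cross = εσ·A_surf·T⁴  ⇒  T⁴ = S/(πσ)   (ε cancels).
T⁴ = 4220/(π·5.67×10⁻⁸) = 2.369×10¹⁰ K⁴.
T = (2.369×10¹⁰)^(1/4).

T ≈ 392 K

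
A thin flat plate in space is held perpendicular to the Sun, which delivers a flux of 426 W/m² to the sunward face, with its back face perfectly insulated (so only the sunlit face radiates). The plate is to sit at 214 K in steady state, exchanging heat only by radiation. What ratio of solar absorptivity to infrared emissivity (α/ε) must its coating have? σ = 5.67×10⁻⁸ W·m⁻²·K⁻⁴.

Balance: αS·A = εσ·1A·T⁴ ⇒ α/ε = σT⁴/S.
α/ε = 5.67×10⁻⁸·(214)⁴/426 = 5.67×10⁻⁸·2.097×10⁹/426.

α/ε ≈ 0.279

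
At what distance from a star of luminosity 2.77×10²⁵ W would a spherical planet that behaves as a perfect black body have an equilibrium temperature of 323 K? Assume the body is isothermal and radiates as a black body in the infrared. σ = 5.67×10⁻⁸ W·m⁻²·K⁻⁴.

For an isothermal black-emitting sphere, (1−a)S·πr² = σ·4πr²·T⁴ ⇒ S = 4σT⁴/(1−a).
S = 4·5.67×10⁻⁸·(323)⁴/1.00 = 2469 W/m².
Flux falls as S = L/(4πd²), so d = √(L/(4πS)) = √(2.77×10²⁵/(4π·2469)).

d ≈ 2.99×10¹⁰ m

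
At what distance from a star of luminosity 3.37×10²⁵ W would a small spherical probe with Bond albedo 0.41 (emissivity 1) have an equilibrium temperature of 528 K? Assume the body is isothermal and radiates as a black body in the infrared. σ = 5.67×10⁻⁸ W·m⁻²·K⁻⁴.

d ≈ 9.47×10⁹ m

For an isothermal black-emitting sphere, (1−a)S·πr² = σ·4πr²·T⁴ ⇒ S = 4σT⁴/(1−a).
S = 4·5.67×10⁻⁸·(528)⁴/0.590 = 29880 W/m².
Flux falls as S = L/(4πd²), so d = √(L/(4πS)) = √(3.37×10²⁵/(4π·29880)).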